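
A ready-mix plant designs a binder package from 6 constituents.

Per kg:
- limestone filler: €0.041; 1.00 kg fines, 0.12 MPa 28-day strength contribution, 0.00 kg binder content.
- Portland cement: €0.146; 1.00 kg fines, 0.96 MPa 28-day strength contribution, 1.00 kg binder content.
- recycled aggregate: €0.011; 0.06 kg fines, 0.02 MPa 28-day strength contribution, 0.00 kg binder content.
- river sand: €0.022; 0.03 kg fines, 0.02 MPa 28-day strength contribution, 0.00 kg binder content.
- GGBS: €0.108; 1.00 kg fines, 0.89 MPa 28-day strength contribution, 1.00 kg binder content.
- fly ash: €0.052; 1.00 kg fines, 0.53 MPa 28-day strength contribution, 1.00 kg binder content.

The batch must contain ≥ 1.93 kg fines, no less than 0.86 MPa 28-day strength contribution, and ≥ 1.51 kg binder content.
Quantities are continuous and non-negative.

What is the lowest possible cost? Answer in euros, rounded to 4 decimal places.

Treat it as an LP. Let x1 = kg of limestone filler, x2 = kg of Portland cement, x3 = kg of recycled aggregate, x4 = kg of river sand, x5 = kg of GGBS, x6 = kg of fly ash.
Minimise 0.041x1 + 0.146x2 + 0.011x3 + 0.022x4 + 0.108x5 + 0.052x6 s.t.:
  1x1 + 1x2 + 0.06x3 + 0.03x4 + 1x5 + 1x6 ≥ 1.93   (fines)
  0.12x1 + 0.96x2 + 0.02x3 + 0.02x4 + 0.89x5 + 0.53x6 ≥ 0.86   (28-day strength contribution)
  1x2 + 1x5 + 1x6 ≥ 1.51   (binder content)
  x1, x2, x3, x4, x5, x6 ≥ 0.
The cheapest feasible vertex uses only limestone filler, fly ash; Portland cement, recycled aggregate, river sand, GGBS are not used. Binding constraints: fines and 28-day strength contribution.
Solving gives x1 = 0.3973, x6 = 1.533.
Objective = 0.041·0.3973 + 0.052·1.533 = 0.096005.

€0.0960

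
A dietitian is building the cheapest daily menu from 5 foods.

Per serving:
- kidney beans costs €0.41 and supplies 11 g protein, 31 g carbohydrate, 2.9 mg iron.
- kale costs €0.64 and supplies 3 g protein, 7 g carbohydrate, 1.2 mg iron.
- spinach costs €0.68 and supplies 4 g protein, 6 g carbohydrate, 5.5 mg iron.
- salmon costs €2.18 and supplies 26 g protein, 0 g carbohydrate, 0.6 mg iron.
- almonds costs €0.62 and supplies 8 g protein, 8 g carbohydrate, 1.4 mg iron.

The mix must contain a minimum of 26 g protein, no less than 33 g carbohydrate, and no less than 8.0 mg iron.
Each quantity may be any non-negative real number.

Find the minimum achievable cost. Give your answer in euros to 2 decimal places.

Let x1 = servings of kidney beans, x2 = servings of kale, x3 = servings of spinach, x4 = servings of salmon, x5 = servings of almonds.
Minimise 0.41x1 + 0.64x2 + 0.68x3 + 2.18x4 + 0.62x5 subject to:
  11x1 + 3x2 + 4x3 + 26x4 + 8x5 ≥ 26   (protein)
  31x1 + 7x2 + 6x3 + 8x5 ≥ 33   (carbohydrate)
  2.9x1 + 1.2x2 + 5.5x3 + 0.6x4 + 1.4x5 ≥ 8   (iron)
  x1, x2, x3, x4, x5 ≥ 0.
The optimal basis is {kidney beans, spinach}; kale, salmon, almonds drop out. There the protein and iron constraints are tight.
Solving gives x1 = 2.27, x3 = 0.2577.
Cost = 0.41·2.27 + 0.68·0.2577 = 1.1059.

€1.11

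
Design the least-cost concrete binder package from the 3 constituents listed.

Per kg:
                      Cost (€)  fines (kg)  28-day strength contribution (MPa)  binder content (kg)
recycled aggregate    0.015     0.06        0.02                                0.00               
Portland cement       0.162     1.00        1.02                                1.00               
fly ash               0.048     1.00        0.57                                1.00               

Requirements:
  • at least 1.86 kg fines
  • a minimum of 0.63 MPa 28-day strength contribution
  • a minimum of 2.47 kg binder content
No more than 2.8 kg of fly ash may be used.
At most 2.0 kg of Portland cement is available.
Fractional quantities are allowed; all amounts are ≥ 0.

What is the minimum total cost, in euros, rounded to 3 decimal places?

This is a linear program. Let x1 = kg of recycled aggregate, x2 = kg of Portland cement, x3 = kg of fly ash.
Minimise 0.015x1 + 0.162x2 + 0.048x3 subject to:
  0.06x1 + 1x2 + 1x3 ≥ 1.86   (fines)
  0.02x1 + 1.02x2 + 0.57x3 ≥ 0.63   (28-day strength contribution)
  1x2 + 1x3 ≥ 2.47   (binder content)
  x3 ≤ 2.8
  x2 ≤ 2
  x1, x2, x3 ≥ 0.
The optimal basis is {fly ash}; recycled aggregate, Portland cement drop out. Binding constraint: binder content.
Solving gives x3 = 2.47.
Objective = 0.048·2.47 = 0.11856.

€0.119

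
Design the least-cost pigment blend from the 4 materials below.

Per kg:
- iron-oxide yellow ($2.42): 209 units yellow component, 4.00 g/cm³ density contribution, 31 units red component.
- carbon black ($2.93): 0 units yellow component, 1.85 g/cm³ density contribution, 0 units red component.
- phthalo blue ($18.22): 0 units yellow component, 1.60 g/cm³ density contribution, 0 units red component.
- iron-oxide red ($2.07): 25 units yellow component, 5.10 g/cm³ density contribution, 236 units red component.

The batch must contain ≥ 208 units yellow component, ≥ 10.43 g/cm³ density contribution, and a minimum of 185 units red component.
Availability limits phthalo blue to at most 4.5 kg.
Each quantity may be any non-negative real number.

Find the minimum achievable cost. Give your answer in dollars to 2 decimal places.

Set it up as a linear program. Let x1 = kg of iron-oxide yellow, x2 = kg of carbon black, x3 = kg of phthalo blue, x4 = kg of iron-oxide red.
Minimise 2.42x1 + 2.93x2 + 18.22x3 + 2.07x4 subject to:
  209x1 + 25x4 ≥ 208   (yellow component)
  4x1 + 1.85x2 + 1.6x3 + 5.1x4 ≥ 10.43   (density contribution)
  31x1 + 236x4 ≥ 185   (red component)
  x3 ≤ 4.5
  x1, x2, x3, x4 ≥ 0.
At the optimum only iron-oxide yellow, iron-oxide red are positive (carbon black, phthalo blue = 0). There the yellow component and density contribution constraints are tight.
So iron-oxide yellow = 0.8283 kg, iron-oxide red = 1.395 kg.
Hence cost = 2.42·0.8283 + 2.07·1.395 = $4.8921.

$4.89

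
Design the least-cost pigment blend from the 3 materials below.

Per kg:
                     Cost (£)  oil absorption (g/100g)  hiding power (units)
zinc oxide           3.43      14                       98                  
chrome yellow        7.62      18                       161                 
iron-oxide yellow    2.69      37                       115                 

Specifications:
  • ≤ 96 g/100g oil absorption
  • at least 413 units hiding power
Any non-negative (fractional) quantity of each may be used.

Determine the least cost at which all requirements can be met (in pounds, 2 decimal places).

Let x1 = kg of zinc oxide, x2 = kg of chrome yellow, x3 = kg of iron-oxide yellow.
Minimize 3.43x1 + 7.62x2 + 2.69x3 s.t.:
  14x1 + 18x2 + 37x3 ≤ 96   (oil absorption)
  98x1 + 161x2 + 115x3 ≥ 413   (hiding power)
  x1, x2, x3 ≥ 0.
The cheapest feasible vertex uses only zinc oxide, iron-oxide yellow; chrome yellow is not used. The oil absorption and hiding power requirements are met with equality.
So zinc oxide = 2.1037 kg, iron-oxide yellow = 1.7986 kg.
Total cost: 3.43·2.1037 + 2.69·1.7986 = 12.0539.

£12.05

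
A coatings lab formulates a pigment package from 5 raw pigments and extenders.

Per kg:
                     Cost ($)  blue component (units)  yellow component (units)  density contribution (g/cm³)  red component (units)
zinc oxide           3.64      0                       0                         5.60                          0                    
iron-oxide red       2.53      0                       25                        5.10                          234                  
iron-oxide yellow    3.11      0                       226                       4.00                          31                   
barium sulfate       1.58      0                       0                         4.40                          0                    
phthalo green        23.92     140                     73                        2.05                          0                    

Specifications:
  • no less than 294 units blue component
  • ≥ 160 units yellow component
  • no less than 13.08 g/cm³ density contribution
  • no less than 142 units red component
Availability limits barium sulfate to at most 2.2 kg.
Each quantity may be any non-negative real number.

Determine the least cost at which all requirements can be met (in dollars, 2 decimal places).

Treat it as an LP. Let x1 = kg of zinc oxide, x2 = kg of iron-oxide red, x3 = kg of iron-oxide yellow, x4 = kg of barium sulfate, x5 = kg of phthalo green.
min 3.64x1 + 2.53x2 + 3.11x3 + 1.58x4 + 23.92x5 subject to:
  140x5 ≥ 294   (blue component)
  25x2 + 226x3 + 73x5 ≥ 160   (yellow component)
  5.6x1 + 5.1x2 + 4x3 + 4.4x4 + 2.05x5 ≥ 13.08   (density contribution)
  234x2 + 31x3 ≥ 142   (red component)
  x4 ≤ 2.2
  x1, x2, x3, x4, x5 ≥ 0.
At the optimum only iron-oxide red, barium sulfate, phthalo green are positive (zinc oxide, iron-oxide yellow = 0). There the blue component, density contribution, red component constraints are tight.
Solving gives x2 = 0.6068, x4 = 1.291, x5 = 2.1.
Objective = 2.53·0.6068 + 1.58·1.291 + 23.92·2.1 = 53.8070.

$53.81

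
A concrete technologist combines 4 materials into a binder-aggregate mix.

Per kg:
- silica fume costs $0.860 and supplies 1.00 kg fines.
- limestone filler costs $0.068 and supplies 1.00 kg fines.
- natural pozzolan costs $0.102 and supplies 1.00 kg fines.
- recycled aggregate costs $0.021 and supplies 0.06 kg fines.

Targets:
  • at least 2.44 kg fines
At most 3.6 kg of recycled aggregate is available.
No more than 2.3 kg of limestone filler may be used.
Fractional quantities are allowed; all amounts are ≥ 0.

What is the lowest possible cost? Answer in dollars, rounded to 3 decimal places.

$0.171

Let x1 = kg of silica fume, x2 = kg of limestone filler, x3 = kg of natural pozzolan, x4 = kg of recycled aggregate.
Minimise 0.86x1 + 0.068x2 + 0.102x3 + 0.021x4 with:
  1x1 + 1x2 + 1x3 + 0.06x4 ≥ 2.44   (fines)
  x4 ≤ 3.6
  x2 ≤ 2.3
  x1, x2, x3, x4 ≥ 0.
The cheapest feasible vertex uses only limestone filler, natural pozzolan; silica fume, recycled aggregate are not used. The fines and the limestone filler cap requirements are met with equality.
So limestone filler = 2.3 kg, natural pozzolan = 0.14 kg.
Objective = 0.068·2.3 + 0.102·0.14 = 0.17068.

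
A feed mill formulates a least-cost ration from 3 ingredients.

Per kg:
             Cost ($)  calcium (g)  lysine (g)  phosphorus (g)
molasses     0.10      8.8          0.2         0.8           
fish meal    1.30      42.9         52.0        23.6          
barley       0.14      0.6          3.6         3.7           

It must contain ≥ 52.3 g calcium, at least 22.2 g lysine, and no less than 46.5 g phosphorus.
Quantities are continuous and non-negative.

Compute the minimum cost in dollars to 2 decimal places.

$2.12

Let x1 = kg of molasses, x2 = kg of fish meal, x3 = kg of barley.
min 0.1x1 + 1.3x2 + 0.14x3 s.t.:
  8.8x1 + 42.9x2 + 0.6x3 ≥ 52.3   (calcium)
  0.2x1 + 52x2 + 3.6x3 ≥ 22.2   (lysine)
  0.8x1 + 23.6x2 + 3.7x3 ≥ 46.5   (phosphorus)
  x1, x2, x3 ≥ 0.
The optimal basis is {molasses, barley}; fish meal drops out. The calcium and phosphorus requirements are met with equality.
So molasses = 5.162 kg, barley = 11.45 kg.
Cost = 0.1·5.162 + 0.14·11.45 = 2.1192.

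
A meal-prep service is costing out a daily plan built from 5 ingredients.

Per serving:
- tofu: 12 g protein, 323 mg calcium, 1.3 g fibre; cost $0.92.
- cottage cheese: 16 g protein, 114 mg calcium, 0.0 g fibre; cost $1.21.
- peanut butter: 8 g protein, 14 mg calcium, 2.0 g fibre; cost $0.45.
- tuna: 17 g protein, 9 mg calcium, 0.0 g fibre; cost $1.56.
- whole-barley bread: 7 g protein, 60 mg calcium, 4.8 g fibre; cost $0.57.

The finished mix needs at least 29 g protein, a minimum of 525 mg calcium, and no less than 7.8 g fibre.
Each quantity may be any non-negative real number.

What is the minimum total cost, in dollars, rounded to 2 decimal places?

$2.15

This is a linear program. Let x1 = servings of tofu, x2 = servings of cottage cheese, x3 = servings of peanut butter, x4 = servings of tuna, x5 = servings of whole-barley bread.
Minimise 0.92x1 + 1.21x2 + 0.45x3 + 1.56x4 + 0.57x5 with:
  12x1 + 16x2 + 8x3 + 17x4 + 7x5 ≥ 29   (protein)
  323x1 + 114x2 + 14x3 + 9x4 + 60x5 ≥ 525   (calcium)
  1.3x1 + 2x3 + 4.8x5 ≥ 7.8   (fibre)
  x1, x2, x3, x4, x5 ≥ 0.
At the optimum only tofu, peanut butter, whole-barley bread are positive (cottage cheese, tuna = 0). Binding constraints: protein, calcium, fibre.
So tofu = 1.417 servings, peanut butter = 0.6507 servings, whole-barley bread = 0.9701 servings.
Total cost: 0.92·1.417 + 0.45·0.6507 + 0.57·0.9701 = 2.1494.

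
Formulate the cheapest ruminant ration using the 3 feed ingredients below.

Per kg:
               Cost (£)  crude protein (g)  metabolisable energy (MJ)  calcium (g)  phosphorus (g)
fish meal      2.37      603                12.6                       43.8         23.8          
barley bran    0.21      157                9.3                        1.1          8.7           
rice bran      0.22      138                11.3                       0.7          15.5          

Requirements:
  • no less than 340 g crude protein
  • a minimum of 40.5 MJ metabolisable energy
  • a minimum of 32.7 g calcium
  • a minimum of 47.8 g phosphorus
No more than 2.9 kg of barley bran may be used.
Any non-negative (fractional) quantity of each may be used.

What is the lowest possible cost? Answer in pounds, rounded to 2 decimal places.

This is a linear program. Let x1 = kg of fish meal, x2 = kg of barley bran, x3 = kg of rice bran.
min 2.37x1 + 0.21x2 + 0.22x3 with:
  603x1 + 157x2 + 138x3 ≥ 340   (crude protein)
  12.6x1 + 9.3x2 + 11.3x3 ≥ 40.5   (metabolisable energy)
  43.8x1 + 1.1x2 + 0.7x3 ≥ 32.7   (calcium)
  23.8x1 + 8.7x2 + 15.5x3 ≥ 47.8   (phosphorus)
  x2 ≤ 2.9
  x1, x2, x3 ≥ 0.
The cheapest feasible vertex uses only fish meal, rice bran; barley bran is not used. There the metabolisable energy and calcium constraints are tight.
So fish meal = 0.7018 kg, rice bran = 2.802 kg.
Objective = 2.37·0.7018 + 0.22·2.802 = 2.2797.

£2.28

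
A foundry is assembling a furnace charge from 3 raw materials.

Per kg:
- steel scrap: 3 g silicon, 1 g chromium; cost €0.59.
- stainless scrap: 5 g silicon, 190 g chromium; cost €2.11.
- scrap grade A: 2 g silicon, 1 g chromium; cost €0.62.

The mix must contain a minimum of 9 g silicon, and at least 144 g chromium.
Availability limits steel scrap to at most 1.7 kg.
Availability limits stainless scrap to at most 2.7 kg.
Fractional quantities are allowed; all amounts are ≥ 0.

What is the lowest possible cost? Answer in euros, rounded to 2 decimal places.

Let x1 = kg of steel scrap, x2 = kg of stainless scrap, x3 = kg of scrap grade A.
min 0.59x1 + 2.11x2 + 0.62x3 with:
  3x1 + 5x2 + 2x3 ≥ 9   (silicon)
  1x1 + 190x2 + 1x3 ≥ 144   (chromium)
  x1 ≤ 1.7
  x2 ≤ 2.7
  x1, x2, x3 ≥ 0.
The optimal mix uses every input. Binding constraints: silicon, chromium, the steel scrap cap.
So steel scrap = 1.7 kg, stainless scrap = 0.7485 kg, scrap grade A = 0.07867 kg.
Cost = 0.59·1.7 + 2.11·0.7485 + 0.62·0.07867 = 2.6311.

€2.63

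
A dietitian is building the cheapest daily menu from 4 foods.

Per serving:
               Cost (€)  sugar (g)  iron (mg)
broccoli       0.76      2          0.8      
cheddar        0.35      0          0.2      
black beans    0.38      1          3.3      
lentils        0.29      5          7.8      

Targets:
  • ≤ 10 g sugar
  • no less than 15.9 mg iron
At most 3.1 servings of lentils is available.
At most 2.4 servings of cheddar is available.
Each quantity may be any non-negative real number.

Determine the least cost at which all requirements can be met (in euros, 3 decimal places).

Set it up as a linear program. Let x1 = servings of broccoli, x2 = servings of cheddar, x3 = servings of black beans, x4 = servings of lentils.
Minimize 0.76x1 + 0.35x2 + 0.38x3 + 0.29x4 with:
  2x1 + 1x3 + 5x4 ≤ 10   (sugar)
  0.8x1 + 0.2x2 + 3.3x3 + 7.8x4 ≥ 15.9   (iron)
  x4 ≤ 3.1
  x2 ≤ 2.4
  x1, x2, x3, x4 ≥ 0.
The cheapest feasible vertex uses only black beans, lentils; broccoli, cheddar are not used. Binding constraints: sugar and iron.
Optimal quantities: black beans = 0.1724 servings, lentils = 1.966 servings.
Objective = 0.38·0.1724 + 0.29·1.966 = 0.63565.

€0.636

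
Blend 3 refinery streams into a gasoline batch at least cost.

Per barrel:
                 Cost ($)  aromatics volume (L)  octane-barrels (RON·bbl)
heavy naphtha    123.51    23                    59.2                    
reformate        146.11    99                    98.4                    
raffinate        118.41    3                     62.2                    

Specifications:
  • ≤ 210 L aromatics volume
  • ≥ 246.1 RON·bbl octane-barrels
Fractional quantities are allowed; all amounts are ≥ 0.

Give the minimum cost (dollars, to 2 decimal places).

Treat it as an LP. Let x1 = barrels of heavy naphtha, x2 = barrels of reformate, x3 = barrels of raffinate.
min 123.51x1 + 146.11x2 + 118.41x3 subject to:
  23x1 + 99x2 + 3x3 ≤ 210   (aromatics volume)
  59.2x1 + 98.4x2 + 62.2x3 ≥ 246.1   (octane-barrels)
  x1, x2, x3 ≥ 0.
At the optimum only reformate, raffinate are positive (heavy naphtha = 0). There the aromatics volume and octane-barrels constraints are tight.
So reformate = 2.102088 barrels, raffinate = 0.6311022 barrels.
Cost = 146.11·2.102088 + 118.41·0.6311022 = 381.8649.

$381.86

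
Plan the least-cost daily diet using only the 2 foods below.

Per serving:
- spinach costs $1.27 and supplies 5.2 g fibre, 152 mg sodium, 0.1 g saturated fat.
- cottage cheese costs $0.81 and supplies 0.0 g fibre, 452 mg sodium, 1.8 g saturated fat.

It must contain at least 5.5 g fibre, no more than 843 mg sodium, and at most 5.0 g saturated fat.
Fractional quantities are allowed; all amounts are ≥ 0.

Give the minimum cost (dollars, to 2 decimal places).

Let x1 = servings of spinach, x2 = servings of cottage cheese.
min 1.27x1 + 0.81x2 subject to:
  5.2x1 ≥ 5.5   (fibre)
  152x1 + 452x2 ≤ 843   (sodium)
  0.1x1 + 1.8x2 ≤ 5   (saturated fat)
  x1, x2 ≥ 0.
At the optimum only spinach is positive (cottage cheese = 0). The fibre requirement is met with equality.
Solving gives x1 = 1.058.
Total cost: 1.27·1.058 = 1.3437.

$1.34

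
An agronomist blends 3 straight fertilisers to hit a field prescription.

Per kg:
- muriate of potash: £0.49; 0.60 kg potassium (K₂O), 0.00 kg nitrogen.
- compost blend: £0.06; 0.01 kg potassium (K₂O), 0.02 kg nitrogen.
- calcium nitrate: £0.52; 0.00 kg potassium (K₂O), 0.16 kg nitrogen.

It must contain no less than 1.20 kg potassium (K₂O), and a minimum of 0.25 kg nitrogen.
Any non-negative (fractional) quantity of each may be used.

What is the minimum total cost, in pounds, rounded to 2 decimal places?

£1.63

Let x1 = kg of muriate of potash, x2 = kg of compost blend, x3 = kg of calcium nitrate.
Minimise 0.49x1 + 0.06x2 + 0.52x3 subject to:
  0.6x1 + 0.01x2 ≥ 1.2   (potassium (K₂O))
  0.02x2 + 0.16x3 ≥ 0.25   (nitrogen)
  x1, x2, x3 ≥ 0.
The cheapest feasible vertex uses only muriate of potash, compost blend; calcium nitrate is not used. There the potassium (K₂O) and nitrogen constraints are tight.
That vertex is x1 = 1.792, x2 = 12.5.
Cost = 0.49·1.792 + 0.06·12.5 = 1.6281.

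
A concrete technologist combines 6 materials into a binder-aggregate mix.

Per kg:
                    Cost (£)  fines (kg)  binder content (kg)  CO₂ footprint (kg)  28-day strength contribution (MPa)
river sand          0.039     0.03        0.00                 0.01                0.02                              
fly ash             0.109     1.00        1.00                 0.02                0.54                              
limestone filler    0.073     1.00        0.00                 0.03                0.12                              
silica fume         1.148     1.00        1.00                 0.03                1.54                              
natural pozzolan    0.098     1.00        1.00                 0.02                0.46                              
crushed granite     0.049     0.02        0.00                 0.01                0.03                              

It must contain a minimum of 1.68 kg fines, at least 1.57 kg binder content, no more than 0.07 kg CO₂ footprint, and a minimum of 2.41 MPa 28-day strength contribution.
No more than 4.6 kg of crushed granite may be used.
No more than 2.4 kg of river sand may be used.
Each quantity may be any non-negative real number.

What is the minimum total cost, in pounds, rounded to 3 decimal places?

£1.083

This is a linear program. Let x1 = kg of river sand, x2 = kg of fly ash, x3 = kg of limestone filler, x4 = kg of silica fume, x5 = kg of natural pozzolan, x6 = kg of crushed granite.
Minimise 0.039x1 + 0.109x2 + 0.073x3 + 1.148x4 + 0.098x5 + 0.049x6 with:
  0.03x1 + 1x2 + 1x3 + 1x4 + 1x5 + 0.02x6 ≥ 1.68   (fines)
  1x2 + 1x4 + 1x5 ≥ 1.57   (binder content)
  0.01x1 + 0.02x2 + 0.03x3 + 0.03x4 + 0.02x5 + 0.01x6 ≤ 0.07   (CO₂ footprint)
  0.02x1 + 0.54x2 + 0.12x3 + 1.54x4 + 0.46x5 + 0.03x6 ≥ 2.41   (28-day strength contribution)
  x6 ≤ 4.6
  x1 ≤ 2.4
  x1, x2, x3, x4, x5, x6 ≥ 0.
The cheapest feasible vertex uses only fly ash, silica fume; river sand, limestone filler, natural pozzolan, crushed granite are not used. The CO₂ footprint and 28-day strength contribution requirements are met with equality.
Optimal quantities: fly ash = 2.432 kg, silica fume = 0.7123 kg.
Objective = 0.109·2.432 + 1.148·0.7123 = 1.08281.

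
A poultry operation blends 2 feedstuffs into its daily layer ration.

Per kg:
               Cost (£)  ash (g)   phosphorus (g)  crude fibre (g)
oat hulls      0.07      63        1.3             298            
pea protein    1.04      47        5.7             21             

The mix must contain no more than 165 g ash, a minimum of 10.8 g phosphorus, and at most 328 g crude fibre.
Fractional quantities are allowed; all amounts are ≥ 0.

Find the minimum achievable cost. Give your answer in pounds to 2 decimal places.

£1.81

Set it up as a linear program. Let x1 = kg of oat hulls, x2 = kg of pea protein.
Minimise 0.07x1 + 1.04x2 subject to:
  63x1 + 47x2 ≤ 165   (ash)
  1.3x1 + 5.7x2 ≥ 10.8   (phosphorus)
  298x1 + 21x2 ≤ 328   (crude fibre)
  x1, x2 ≥ 0.
Both inputs are positive at the optimum. Binding constraints: phosphorus and crude fibre.
So oat hulls = 0.9829 kg, pea protein = 1.671 kg.
Hence cost = 0.07·0.9829 + 1.04·1.671 = £1.8066.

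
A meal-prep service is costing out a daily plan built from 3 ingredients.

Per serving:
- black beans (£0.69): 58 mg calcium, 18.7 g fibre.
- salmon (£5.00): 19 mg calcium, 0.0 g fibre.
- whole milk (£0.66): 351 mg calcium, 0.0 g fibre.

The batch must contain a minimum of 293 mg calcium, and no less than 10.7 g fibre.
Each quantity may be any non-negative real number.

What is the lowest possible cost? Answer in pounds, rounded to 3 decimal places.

Let x1 = servings of black beans, x2 = servings of salmon, x3 = servings of whole milk.
Minimize 0.69x1 + 5x2 + 0.66x3 s.t.:
  58x1 + 19x2 + 351x3 ≥ 293   (calcium)
  18.7x1 ≥ 10.7   (fibre)
  x1, x2, x3 ≥ 0.
The minimum-cost mix takes nothing from salmon — only black beans, whole milk. There the calcium and fibre constraints are tight.
That vertex is x1 = 0.5722, x3 = 0.7402.
Total cost: 0.69·0.5722 + 0.66·0.7402 = 0.88335.

£0.883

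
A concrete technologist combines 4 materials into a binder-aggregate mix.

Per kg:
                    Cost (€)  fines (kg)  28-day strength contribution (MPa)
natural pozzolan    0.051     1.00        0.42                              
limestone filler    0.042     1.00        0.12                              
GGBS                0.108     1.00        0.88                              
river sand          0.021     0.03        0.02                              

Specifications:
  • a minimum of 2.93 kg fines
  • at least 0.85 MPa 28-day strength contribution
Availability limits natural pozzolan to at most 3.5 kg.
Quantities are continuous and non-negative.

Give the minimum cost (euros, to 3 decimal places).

€0.138

Set it up as a linear program. Let x1 = kg of natural pozzolan, x2 = kg of limestone filler, x3 = kg of GGBS, x4 = kg of river sand.
min 0.051x1 + 0.042x2 + 0.108x3 + 0.021x4 subject to:
  1x1 + 1x2 + 1x3 + 0.03x4 ≥ 2.93   (fines)
  0.42x1 + 0.12x2 + 0.88x3 + 0.02x4 ≥ 0.85   (28-day strength contribution)
  x1 ≤ 3.5
  x1, x2, x3, x4 ≥ 0.
At the optimum only natural pozzolan, limestone filler are positive (GGBS, river sand = 0). There the fines and 28-day strength contribution constraints are tight.
Optimal quantities: natural pozzolan = 1.661 kg, limestone filler = 1.269 kg.
Hence cost = 0.051·1.661 + 0.042·1.269 = €0.13801.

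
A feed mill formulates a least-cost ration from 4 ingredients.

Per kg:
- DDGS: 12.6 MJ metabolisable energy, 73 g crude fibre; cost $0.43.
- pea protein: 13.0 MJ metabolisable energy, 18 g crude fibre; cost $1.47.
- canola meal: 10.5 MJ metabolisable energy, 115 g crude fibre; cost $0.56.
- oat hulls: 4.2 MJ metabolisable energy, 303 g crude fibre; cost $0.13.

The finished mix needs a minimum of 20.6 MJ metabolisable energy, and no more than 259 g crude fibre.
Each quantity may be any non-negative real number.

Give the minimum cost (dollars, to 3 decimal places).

Set it up as a linear program. Let x1 = kg of DDGS, x2 = kg of pea protein, x3 = kg of canola meal, x4 = kg of oat hulls.
Minimise 0.43x1 + 1.47x2 + 0.56x3 + 0.13x4 with:
  12.6x1 + 13x2 + 10.5x3 + 4.2x4 ≥ 20.6   (metabolisable energy)
  73x1 + 18x2 + 115x3 + 303x4 ≤ 259   (crude fibre)
  x1, x2, x3, x4 ≥ 0.
The minimum-cost mix takes nothing from pea protein, canola meal — only DDGS, oat hulls. There the metabolisable energy and crude fibre constraints are tight.
Optimal quantities: DDGS = 1.468 kg, oat hulls = 0.5011 kg.
Cost = 0.43·1.468 + 0.13·0.5011 = 0.69638.

$0.696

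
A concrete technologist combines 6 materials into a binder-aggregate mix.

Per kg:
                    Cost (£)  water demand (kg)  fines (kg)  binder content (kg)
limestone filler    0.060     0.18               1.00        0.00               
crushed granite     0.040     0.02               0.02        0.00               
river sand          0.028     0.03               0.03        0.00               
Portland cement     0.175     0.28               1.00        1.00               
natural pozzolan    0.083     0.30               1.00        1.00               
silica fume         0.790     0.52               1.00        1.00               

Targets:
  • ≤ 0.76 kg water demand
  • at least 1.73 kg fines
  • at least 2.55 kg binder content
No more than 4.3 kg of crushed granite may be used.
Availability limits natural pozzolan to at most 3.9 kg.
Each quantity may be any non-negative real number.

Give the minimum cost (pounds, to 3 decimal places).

Let x1 = kg of limestone filler, x2 = kg of crushed granite, x3 = kg of river sand, x4 = kg of Portland cement, x5 = kg of natural pozzolan, x6 = kg of silica fume.
Minimize 0.06x1 + 0.04x2 + 0.028x3 + 0.175x4 + 0.083x5 + 0.79x6 s.t.:
  0.18x1 + 0.02x2 + 0.03x3 + 0.28x4 + 0.3x5 + 0.52x6 ≤ 0.76   (water demand)
  1x1 + 0.02x2 + 0.03x3 + 1x4 + 1x5 + 1x6 ≥ 1.73   (fines)
  1x4 + 1x5 + 1x6 ≥ 2.55   (binder content)
  x2 ≤ 4.3
  x5 ≤ 3.9
  x1, x2, x3, x4, x5, x6 ≥ 0.
The cheapest feasible vertex uses only Portland cement, natural pozzolan; limestone filler, crushed granite, river sand, silica fume are not used. There the water demand and binder content constraints are tight.
So Portland cement = 0.25 kg, natural pozzolan = 2.3 kg.
Hence cost = 0.175·0.25 + 0.083·2.3 = £0.23465.

£0.235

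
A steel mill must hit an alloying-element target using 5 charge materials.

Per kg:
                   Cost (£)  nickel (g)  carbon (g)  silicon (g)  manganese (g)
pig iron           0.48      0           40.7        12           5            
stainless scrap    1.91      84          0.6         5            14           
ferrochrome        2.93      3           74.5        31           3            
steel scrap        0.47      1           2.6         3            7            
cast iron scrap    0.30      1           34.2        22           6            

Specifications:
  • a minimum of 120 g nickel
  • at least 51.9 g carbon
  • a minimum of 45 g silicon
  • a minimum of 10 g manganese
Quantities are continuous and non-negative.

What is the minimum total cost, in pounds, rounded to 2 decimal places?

Let x1 = kg of pig iron, x2 = kg of stainless scrap, x3 = kg of ferrochrome, x4 = kg of steel scrap, x5 = kg of cast iron scrap.
min 0.48x1 + 1.91x2 + 2.93x3 + 0.47x4 + 0.3x5 with:
  84x2 + 3x3 + 1x4 + 1x5 ≥ 120   (nickel)
  40.7x1 + 0.6x2 + 74.5x3 + 2.6x4 + 34.2x5 ≥ 51.9   (carbon)
  12x1 + 5x2 + 31x3 + 3x4 + 22x5 ≥ 45   (silicon)
  5x1 + 14x2 + 3x3 + 7x4 + 6x5 ≥ 10   (manganese)
  x1, x2, x3, x4, x5 ≥ 0.
The optimal basis is {stainless scrap, cast iron scrap}; pig iron, ferrochrome, steel scrap drop out. Binding constraints: nickel and silicon.
Solving gives x2 = 1.408, x5 = 1.725.
Cost = 1.91·1.408 + 0.3·1.725 = 3.2068.

£3.21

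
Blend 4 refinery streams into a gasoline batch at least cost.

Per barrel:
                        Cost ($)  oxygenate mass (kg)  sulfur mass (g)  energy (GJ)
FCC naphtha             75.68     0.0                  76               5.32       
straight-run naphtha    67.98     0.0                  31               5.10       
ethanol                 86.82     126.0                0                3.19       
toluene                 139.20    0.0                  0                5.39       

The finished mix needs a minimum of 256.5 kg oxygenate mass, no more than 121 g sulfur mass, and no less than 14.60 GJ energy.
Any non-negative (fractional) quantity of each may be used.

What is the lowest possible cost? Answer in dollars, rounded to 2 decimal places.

$284.79

Let x1 = barrels of FCC naphtha, x2 = barrels of straight-run naphtha, x3 = barrels of ethanol, x4 = barrels of toluene.
min 75.68x1 + 67.98x2 + 86.82x3 + 139.2x4 s.t.:
  126x3 ≥ 256.5   (oxygenate mass)
  76x1 + 31x2 ≤ 121   (sulfur mass)
  5.32x1 + 5.1x2 + 3.19x3 + 5.39x4 ≥ 14.6   (energy)
  x1, x2, x3, x4 ≥ 0.
The optimal basis is {straight-run naphtha, ethanol}; FCC naphtha, toluene drop out. There the oxygenate mass and energy constraints are tight.
That vertex is x2 = 1.589, x3 = 2.036.
Objective = 67.98·1.589 + 86.82·2.036 = 284.7857.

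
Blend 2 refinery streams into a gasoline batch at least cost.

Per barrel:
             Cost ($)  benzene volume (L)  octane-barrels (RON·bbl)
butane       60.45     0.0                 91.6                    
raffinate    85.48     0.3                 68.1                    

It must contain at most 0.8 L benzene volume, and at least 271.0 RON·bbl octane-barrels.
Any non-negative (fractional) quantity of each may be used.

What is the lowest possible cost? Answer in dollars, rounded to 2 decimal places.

Treat it as an LP. Let x1 = barrels of butane, x2 = barrels of raffinate.
Minimise 60.45x1 + 85.48x2 s.t.:
  0.3x2 ≤ 0.8   (benzene volume)
  91.6x1 + 68.1x2 ≥ 271   (octane-barrels)
  x1, x2 ≥ 0.
The minimum-cost mix takes nothing from raffinate — only butane. The octane-barrels requirement is met with equality.
Solving gives x1 = 2.9585.
Hence cost = 60.45·2.9585 = $178.8413.

$178.84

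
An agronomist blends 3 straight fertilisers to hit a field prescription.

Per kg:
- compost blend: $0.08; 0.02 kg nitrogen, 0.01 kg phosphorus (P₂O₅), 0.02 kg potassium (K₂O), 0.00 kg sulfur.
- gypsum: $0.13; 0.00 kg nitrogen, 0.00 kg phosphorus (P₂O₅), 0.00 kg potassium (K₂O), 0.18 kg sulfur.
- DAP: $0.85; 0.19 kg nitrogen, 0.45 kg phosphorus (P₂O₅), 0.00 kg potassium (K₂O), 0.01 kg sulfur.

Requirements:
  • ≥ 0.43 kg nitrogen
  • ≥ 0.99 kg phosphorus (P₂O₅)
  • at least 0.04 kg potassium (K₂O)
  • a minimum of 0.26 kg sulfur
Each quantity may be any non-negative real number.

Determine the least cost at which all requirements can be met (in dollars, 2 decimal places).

$2.16

Let x1 = kg of compost blend, x2 = kg of gypsum, x3 = kg of DAP.
min 0.08x1 + 0.13x2 + 0.85x3 with:
  0.02x1 + 0.19x3 ≥ 0.43   (nitrogen)
  0.01x1 + 0.45x3 ≥ 0.99   (phosphorus (P₂O₅))
  0.02x1 ≥ 0.04   (potassium (K₂O))
  0.18x2 + 0.01x3 ≥ 0.26   (sulfur)
  x1, x2, x3 ≥ 0.
The optimal mix uses every input. There the phosphorus (P₂O₅), potassium (K₂O), sulfur constraints are tight.
Solving gives x1 = 2, x2 = 1.325, x3 = 2.156.
Total cost: 0.08·2 + 0.13·1.325 + 0.85·2.156 = 2.1649.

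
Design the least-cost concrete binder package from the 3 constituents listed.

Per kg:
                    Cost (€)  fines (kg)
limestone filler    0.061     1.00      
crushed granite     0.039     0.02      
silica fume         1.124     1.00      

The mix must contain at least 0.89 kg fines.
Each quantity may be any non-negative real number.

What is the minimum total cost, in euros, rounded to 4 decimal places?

Let x1 = kg of limestone filler, x2 = kg of crushed granite, x3 = kg of silica fume.
Minimise 0.061x1 + 0.039x2 + 1.124x3 with:
  1x1 + 0.02x2 + 1x3 ≥ 0.89   (fines)
  x1, x2, x3 ≥ 0.
The optimal basis is {limestone filler}; crushed granite, silica fume drop out. There the fines constraint is tight.
So limestone filler = 0.89 kg.
Hence cost = 0.061·0.89 = €0.054290.

€0.0543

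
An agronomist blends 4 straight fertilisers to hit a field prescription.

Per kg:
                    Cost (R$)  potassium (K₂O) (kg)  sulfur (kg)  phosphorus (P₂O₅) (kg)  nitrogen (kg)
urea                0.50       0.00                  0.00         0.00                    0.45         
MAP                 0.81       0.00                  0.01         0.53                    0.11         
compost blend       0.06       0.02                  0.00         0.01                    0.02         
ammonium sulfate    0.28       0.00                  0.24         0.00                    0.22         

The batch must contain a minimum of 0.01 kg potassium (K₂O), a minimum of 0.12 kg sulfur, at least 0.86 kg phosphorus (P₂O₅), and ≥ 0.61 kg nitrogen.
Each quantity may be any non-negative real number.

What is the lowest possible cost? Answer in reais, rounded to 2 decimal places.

R$1.82

Treat it as an LP. Let x1 = kg of urea, x2 = kg of MAP, x3 = kg of compost blend, x4 = kg of ammonium sulfate.
min 0.5x1 + 0.81x2 + 0.06x3 + 0.28x4 subject to:
  0.02x3 ≥ 0.01   (potassium (K₂O))
  0.01x2 + 0.24x4 ≥ 0.12   (sulfur)
  0.53x2 + 0.01x3 ≥ 0.86   (phosphorus (P₂O₅))
  0.45x1 + 0.11x2 + 0.02x3 + 0.22x4 ≥ 0.61   (nitrogen)
  x1, x2, x3, x4 ≥ 0.
The optimal mix uses every input. Binding constraints: potassium (K₂O), sulfur, phosphorus (P₂O₅), nitrogen.
That vertex is x1 = 0.7274, x2 = 1.613, x3 = 0.5, x4 = 0.4328.
Cost = 0.5·0.7274 + 0.81·1.613 + 0.06·0.5 + 0.28·0.4328 = 1.8214.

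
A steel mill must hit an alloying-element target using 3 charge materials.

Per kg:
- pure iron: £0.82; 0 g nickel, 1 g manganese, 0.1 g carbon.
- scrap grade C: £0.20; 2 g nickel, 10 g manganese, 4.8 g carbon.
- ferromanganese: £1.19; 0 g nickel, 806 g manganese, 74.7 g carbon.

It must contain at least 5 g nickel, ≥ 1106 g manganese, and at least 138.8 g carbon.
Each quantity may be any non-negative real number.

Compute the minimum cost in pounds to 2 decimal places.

Set it up as a linear program. Let x1 = kg of pure iron, x2 = kg of scrap grade C, x3 = kg of ferromanganese.
Minimise 0.82x1 + 0.2x2 + 1.19x3 with:
  2x2 ≥ 5   (nickel)
  1x1 + 10x2 + 806x3 ≥ 1106   (manganese)
  0.1x1 + 4.8x2 + 74.7x3 ≥ 138.8   (carbon)
  x1, x2, x3 ≥ 0.
At the optimum only scrap grade C, ferromanganese are positive (pure iron = 0). There the nickel and carbon constraints are tight.
Optimal quantities: scrap grade C = 2.5 kg, ferromanganese = 1.697 kg.
Cost = 0.2·2.5 + 1.19·1.697 = 2.5194.

£2.52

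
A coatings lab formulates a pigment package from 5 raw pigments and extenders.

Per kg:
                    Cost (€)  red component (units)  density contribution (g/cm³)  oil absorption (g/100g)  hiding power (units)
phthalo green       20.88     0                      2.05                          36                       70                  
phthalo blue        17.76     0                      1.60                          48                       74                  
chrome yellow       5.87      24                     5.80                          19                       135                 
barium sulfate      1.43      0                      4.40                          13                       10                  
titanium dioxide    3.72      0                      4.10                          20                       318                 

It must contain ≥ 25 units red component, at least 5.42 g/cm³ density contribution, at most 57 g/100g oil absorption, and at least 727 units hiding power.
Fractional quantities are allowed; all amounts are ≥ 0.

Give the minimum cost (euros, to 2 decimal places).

Let x1 = kg of phthalo green, x2 = kg of phthalo blue, x3 = kg of chrome yellow, x4 = kg of barium sulfate, x5 = kg of titanium dioxide.
Minimize 20.88x1 + 17.76x2 + 5.87x3 + 1.43x4 + 3.72x5 with:
  24x3 ≥ 25   (red component)
  2.05x1 + 1.6x2 + 5.8x3 + 4.4x4 + 4.1x5 ≥ 5.42   (density contribution)
  36x1 + 48x2 + 19x3 + 13x4 + 20x5 ≤ 57   (oil absorption)
  70x1 + 74x2 + 135x3 + 10x4 + 318x5 ≥ 727   (hiding power)
  x1, x2, x3, x4, x5 ≥ 0.
The optimal basis is {chrome yellow, titanium dioxide}; phthalo green, phthalo blue, barium sulfate drop out. The red component and hiding power requirements are met with equality.
So chrome yellow = 1.0417 kg, titanium dioxide = 1.8439 kg.
Total cost: 5.87·1.0417 + 3.72·1.8439 = 12.9741.

€12.97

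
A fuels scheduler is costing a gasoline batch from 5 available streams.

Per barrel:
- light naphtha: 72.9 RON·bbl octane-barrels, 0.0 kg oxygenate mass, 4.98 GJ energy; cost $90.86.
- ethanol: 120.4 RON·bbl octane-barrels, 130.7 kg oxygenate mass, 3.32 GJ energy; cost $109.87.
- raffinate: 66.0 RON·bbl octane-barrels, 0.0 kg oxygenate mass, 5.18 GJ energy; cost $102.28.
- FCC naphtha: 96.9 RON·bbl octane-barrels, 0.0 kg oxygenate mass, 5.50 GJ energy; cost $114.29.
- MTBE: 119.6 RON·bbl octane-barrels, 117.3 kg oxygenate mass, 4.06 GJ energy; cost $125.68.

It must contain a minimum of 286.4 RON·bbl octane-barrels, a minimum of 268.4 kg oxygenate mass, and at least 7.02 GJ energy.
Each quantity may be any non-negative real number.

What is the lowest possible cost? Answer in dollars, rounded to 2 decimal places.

$261.35

Let x1 = barrels of light naphtha, x2 = barrels of ethanol, x3 = barrels of raffinate, x4 = barrels of FCC naphtha, x5 = barrels of MTBE.
Minimise 90.86x1 + 109.87x2 + 102.28x3 + 114.29x4 + 125.68x5 with:
  72.9x1 + 120.4x2 + 66x3 + 96.9x4 + 119.6x5 ≥ 286.4   (octane-barrels)
  130.7x2 + 117.3x5 ≥ 268.4   (oxygenate mass)
  4.98x1 + 3.32x2 + 5.18x3 + 5.5x4 + 4.06x5 ≥ 7.02   (energy)
  x1, x2, x3, x4, x5 ≥ 0.
The minimum-cost mix takes nothing from light naphtha, raffinate, FCC naphtha, MTBE — only ethanol. Binding constraint: octane-barrels.
That vertex is x2 = 2.3787.
Cost = 109.87·2.3787 = 261.3478.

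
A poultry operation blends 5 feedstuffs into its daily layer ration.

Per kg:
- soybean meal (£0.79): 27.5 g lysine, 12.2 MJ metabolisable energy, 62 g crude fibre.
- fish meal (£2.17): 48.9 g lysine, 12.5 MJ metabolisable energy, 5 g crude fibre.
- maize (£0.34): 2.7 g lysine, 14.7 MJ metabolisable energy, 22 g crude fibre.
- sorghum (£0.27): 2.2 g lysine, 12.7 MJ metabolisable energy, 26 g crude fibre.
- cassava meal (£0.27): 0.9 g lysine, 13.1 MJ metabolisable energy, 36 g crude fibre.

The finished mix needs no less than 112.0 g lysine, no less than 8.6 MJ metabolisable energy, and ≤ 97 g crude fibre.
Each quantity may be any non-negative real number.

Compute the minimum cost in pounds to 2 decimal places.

£4.35

This is a linear program. Let x1 = kg of soybean meal, x2 = kg of fish meal, x3 = kg of maize, x4 = kg of sorghum, x5 = kg of cassava meal.
Minimize 0.79x1 + 2.17x2 + 0.34x3 + 0.27x4 + 0.27x5 s.t.:
  27.5x1 + 48.9x2 + 2.7x3 + 2.2x4 + 0.9x5 ≥ 112   (lysine)
  12.2x1 + 12.5x2 + 14.7x3 + 12.7x4 + 13.1x5 ≥ 8.6   (metabolisable energy)
  62x1 + 5x2 + 22x3 + 26x4 + 36x5 ≤ 97   (crude fibre)
  x1, x2, x3, x4, x5 ≥ 0.
At the optimum only soybean meal, fish meal are positive (maize, sorghum, cassava meal = 0). The lysine and crude fibre requirements are met with equality.
Solving gives x1 = 1.445, x2 = 1.478.
Objective = 0.79·1.445 + 2.17·1.478 = 4.3488.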